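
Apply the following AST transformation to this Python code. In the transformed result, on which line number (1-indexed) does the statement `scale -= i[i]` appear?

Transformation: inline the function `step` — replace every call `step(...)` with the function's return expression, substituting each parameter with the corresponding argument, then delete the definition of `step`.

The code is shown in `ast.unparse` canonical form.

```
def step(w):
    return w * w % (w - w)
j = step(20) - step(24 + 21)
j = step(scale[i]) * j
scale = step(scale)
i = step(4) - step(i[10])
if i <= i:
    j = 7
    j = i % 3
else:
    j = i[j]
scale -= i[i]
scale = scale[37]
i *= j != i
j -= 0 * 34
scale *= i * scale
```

Transformed code:
j = 20 * 20 % (20 - 20) - (24 + 21) * (24 + 21) % (24 + 21 - (24 + 21))
j = scale[i] * scale[i] % (scale[i] - scale[i]) * j
scale = scale * scale % (scale - scale)
i = 4 * 4 % (4 - 4) - i[10] * i[10] % (i[10] - i[10])
if i <= i:
    j = 7
    j = i % 3
else:
    j = i[j]
scale -= i[i]
scale = scale[37]
i *= j != i
j -= 0 * 34
scale *= i * scale

10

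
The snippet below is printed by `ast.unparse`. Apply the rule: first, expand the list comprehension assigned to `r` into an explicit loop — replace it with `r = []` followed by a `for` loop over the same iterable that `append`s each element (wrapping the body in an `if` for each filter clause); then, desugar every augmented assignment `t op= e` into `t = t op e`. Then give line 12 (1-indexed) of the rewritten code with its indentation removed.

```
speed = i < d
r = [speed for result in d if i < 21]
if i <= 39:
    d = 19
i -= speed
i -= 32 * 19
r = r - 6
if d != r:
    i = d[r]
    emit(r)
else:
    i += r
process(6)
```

i = d[r]

Transformed code:
speed = i < d
r = []
for result in d:
    if i < 21:
        r.append(speed)
if i <= 39:
    d = 19
i = i - speed
i = i - 32 * 19
r = r - 6
if d != r:
    i = d[r]
    emit(r)
else:
    i = i + r
process(6)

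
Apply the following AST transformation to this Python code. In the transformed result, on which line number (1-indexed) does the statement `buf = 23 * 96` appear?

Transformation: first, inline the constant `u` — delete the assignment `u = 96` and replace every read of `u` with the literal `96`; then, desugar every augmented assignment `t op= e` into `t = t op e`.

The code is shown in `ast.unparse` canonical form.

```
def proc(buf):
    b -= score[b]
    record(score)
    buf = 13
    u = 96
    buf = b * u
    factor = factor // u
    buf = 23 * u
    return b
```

Transformed code:
def proc(buf):
    b = b - score[b]
    record(score)
    buf = 13
    buf = b * 96
    factor = factor // 96
    buf = 23 * 96
    return b

7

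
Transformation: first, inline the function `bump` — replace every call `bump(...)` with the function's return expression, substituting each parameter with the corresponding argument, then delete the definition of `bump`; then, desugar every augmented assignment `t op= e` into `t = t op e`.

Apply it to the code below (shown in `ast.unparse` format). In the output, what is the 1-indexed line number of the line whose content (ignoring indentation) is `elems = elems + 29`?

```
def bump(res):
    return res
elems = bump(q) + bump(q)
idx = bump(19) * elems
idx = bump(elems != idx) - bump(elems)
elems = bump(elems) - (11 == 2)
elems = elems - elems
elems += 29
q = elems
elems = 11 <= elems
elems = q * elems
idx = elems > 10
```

6

Transformed code:
elems = q + q
idx = 19 * elems
idx = (elems != idx) - elems
elems = elems - (11 == 2)
elems = elems - elems
elems = elems + 29
q = elems
elems = 11 <= elems
elems = q * elems
idx = elems > 10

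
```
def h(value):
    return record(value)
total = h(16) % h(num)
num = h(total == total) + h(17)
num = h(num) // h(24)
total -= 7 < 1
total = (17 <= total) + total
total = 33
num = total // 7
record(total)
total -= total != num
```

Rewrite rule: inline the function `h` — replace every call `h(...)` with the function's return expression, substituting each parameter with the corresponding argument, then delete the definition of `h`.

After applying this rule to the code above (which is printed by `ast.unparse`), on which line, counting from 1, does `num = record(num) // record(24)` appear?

Transformed code:
total = record(16) % record(num)
num = record(total == total) + record(17)
num = record(num) // record(24)
total -= 7 < 1
total = (17 <= total) + total
total = 33
num = total // 7
record(total)
total -= total != num

3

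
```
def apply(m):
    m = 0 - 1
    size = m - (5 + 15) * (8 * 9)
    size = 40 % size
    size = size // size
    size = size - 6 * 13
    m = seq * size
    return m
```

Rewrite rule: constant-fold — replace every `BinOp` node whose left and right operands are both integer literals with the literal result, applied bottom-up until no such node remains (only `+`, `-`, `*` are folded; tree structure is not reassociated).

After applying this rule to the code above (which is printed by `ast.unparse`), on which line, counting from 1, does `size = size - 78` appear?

6

Transformed code:
def apply(m):
    m = -1
    size = m - 1440
    size = 40 % size
    size = size // size
    size = size - 78
    m = seq * size
    return m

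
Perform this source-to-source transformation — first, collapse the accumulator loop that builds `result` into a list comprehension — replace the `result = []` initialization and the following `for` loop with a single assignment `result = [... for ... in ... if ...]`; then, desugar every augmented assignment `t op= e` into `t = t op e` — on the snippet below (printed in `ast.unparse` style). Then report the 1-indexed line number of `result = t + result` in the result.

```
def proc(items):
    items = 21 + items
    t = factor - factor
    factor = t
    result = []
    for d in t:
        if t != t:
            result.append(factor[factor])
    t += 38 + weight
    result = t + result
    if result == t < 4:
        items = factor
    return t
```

7

Transformed code:
def proc(items):
    items = 21 + items
    t = factor - factor
    factor = t
    result = [factor[factor] for d in t if t != t]
    t = t + (38 + weight)
    result = t + result
    if result == t < 4:
        items = factor
    return t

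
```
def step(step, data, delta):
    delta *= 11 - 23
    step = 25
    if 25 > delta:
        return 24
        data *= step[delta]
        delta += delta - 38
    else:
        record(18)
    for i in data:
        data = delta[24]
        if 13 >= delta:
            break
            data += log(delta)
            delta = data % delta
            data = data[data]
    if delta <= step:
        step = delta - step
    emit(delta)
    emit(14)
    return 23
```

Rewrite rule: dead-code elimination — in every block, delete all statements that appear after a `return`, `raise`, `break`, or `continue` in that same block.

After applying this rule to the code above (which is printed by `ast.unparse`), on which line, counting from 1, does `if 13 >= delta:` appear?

10

Transformed code:
def step(step, data, delta):
    delta *= 11 - 23
    step = 25
    if 25 > delta:
        return 24
    else:
        record(18)
    for i in data:
        data = delta[24]
        if 13 >= delta:
            break
    if delta <= step:
        step = delta - step
    emit(delta)
    emit(14)
    return 23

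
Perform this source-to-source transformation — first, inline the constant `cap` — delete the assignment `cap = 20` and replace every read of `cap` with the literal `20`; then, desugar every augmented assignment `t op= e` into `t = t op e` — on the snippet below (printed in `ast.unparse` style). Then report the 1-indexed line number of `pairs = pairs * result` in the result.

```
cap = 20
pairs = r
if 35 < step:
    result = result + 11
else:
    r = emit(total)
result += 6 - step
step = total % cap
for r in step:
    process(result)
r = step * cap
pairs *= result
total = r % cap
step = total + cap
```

Transformed code:
pairs = r
if 35 < step:
    result = result + 11
else:
    r = emit(total)
result = result + (6 - step)
step = total % 20
for r in step:
    process(result)
r = step * 20
pairs = pairs * result
total = r % 20
step = total + 20

11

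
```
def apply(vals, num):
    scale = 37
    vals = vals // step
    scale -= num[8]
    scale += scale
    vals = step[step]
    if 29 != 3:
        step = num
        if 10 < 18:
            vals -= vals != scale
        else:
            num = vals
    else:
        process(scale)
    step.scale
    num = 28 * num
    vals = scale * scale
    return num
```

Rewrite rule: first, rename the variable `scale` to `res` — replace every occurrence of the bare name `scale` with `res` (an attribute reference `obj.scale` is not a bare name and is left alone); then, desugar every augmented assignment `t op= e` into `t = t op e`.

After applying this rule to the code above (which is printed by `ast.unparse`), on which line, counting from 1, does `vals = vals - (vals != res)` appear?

Transformed code:
def apply(vals, num):
    res = 37
    vals = vals // step
    res = res - num[8]
    res = res + res
    vals = step[step]
    if 29 != 3:
        step = num
        if 10 < 18:
            vals = vals - (vals != res)
        else:
            num = vals
    else:
        process(res)
    step.scale
    num = 28 * num
    vals = res * res
    return num

10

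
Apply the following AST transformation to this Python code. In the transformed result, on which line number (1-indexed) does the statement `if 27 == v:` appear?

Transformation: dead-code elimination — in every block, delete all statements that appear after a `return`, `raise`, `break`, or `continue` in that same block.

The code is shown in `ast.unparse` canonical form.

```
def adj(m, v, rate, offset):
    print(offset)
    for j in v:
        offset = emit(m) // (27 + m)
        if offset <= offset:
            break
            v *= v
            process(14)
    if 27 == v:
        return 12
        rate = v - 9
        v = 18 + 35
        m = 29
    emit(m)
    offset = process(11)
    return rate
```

Transformed code:
def adj(m, v, rate, offset):
    print(offset)
    for j in v:
        offset = emit(m) // (27 + m)
        if offset <= offset:
            break
    if 27 == v:
        return 12
    emit(m)
    offset = process(11)
    return rate

7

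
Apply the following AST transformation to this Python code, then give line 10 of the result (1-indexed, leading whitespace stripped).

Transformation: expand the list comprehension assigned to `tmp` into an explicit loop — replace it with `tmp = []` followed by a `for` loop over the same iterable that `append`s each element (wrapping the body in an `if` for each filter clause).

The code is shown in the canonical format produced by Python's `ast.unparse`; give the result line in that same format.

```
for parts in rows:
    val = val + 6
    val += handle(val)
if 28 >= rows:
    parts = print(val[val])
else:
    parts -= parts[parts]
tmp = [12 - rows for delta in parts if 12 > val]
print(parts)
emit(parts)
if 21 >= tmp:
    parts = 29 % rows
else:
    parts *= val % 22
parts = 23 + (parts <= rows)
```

Transformed code:
for parts in rows:
    val = val + 6
    val += handle(val)
if 28 >= rows:
    parts = print(val[val])
else:
    parts -= parts[parts]
tmp = []
for delta in parts:
    if 12 > val:
        tmp.append(12 - rows)
print(parts)
emit(parts)
if 21 >= tmp:
    parts = 29 % rows
else:
    parts *= val % 22
parts = 23 + (parts <= rows)

if 12 > val:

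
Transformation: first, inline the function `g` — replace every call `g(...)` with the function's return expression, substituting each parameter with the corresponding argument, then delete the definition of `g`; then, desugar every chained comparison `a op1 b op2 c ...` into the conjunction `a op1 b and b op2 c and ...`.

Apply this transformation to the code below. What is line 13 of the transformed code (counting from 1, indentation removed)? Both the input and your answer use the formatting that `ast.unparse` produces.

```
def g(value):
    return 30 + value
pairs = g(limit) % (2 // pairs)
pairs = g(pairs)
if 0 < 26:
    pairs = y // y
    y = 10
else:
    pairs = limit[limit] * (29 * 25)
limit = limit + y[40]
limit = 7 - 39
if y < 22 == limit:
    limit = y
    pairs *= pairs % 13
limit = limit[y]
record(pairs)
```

limit = limit[y]

Transformed code:
pairs = (30 + limit) % (2 // pairs)
pairs = 30 + pairs
if 0 < 26:
    pairs = y // y
    y = 10
else:
    pairs = limit[limit] * (29 * 25)
limit = limit + y[40]
limit = 7 - 39
if y < 22 and 22 == limit:
    limit = y
    pairs *= pairs % 13
limit = limit[y]
record(pairs)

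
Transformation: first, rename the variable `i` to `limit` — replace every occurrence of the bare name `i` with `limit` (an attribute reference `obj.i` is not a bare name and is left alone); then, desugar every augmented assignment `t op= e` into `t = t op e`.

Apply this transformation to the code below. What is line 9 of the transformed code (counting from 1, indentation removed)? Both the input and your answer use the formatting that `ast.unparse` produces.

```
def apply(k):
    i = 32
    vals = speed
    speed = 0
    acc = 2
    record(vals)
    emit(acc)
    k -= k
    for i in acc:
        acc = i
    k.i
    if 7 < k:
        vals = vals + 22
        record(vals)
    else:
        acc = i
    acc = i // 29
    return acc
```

Transformed code:
def apply(k):
    limit = 32
    vals = speed
    speed = 0
    acc = 2
    record(vals)
    emit(acc)
    k = k - k
    for limit in acc:
        acc = limit
    k.i
    if 7 < k:
        vals = vals + 22
        record(vals)
    else:
        acc = limit
    acc = limit // 29
    return acc

for limit in acc:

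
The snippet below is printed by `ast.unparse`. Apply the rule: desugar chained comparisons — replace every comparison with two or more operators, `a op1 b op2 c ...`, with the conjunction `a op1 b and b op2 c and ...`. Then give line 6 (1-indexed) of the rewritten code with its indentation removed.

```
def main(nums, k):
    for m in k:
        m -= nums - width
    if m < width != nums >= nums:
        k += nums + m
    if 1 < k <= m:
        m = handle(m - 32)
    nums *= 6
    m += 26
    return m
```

if 1 < k and k <= m:

Transformed code:
def main(nums, k):
    for m in k:
        m -= nums - width
    if m < width and width != nums and (nums >= nums):
        k += nums + m
    if 1 < k and k <= m:
        m = handle(m - 32)
    nums *= 6
    m += 26
    return m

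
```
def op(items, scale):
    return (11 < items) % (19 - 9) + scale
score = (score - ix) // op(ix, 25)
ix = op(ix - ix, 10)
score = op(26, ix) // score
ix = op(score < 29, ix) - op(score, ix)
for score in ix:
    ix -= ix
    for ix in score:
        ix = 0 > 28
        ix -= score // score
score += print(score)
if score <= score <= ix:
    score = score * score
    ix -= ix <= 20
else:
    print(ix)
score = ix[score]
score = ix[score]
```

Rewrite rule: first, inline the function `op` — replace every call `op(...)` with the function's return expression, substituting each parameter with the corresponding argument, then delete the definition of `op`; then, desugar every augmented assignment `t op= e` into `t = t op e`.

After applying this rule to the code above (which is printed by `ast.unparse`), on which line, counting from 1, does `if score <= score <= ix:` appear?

Transformed code:
score = (score - ix) // ((11 < ix) % (19 - 9) + 25)
ix = (11 < ix - ix) % (19 - 9) + 10
score = ((11 < 26) % (19 - 9) + ix) // score
ix = (11 < (score < 29)) % (19 - 9) + ix - ((11 < score) % (19 - 9) + ix)
for score in ix:
    ix = ix - ix
    for ix in score:
        ix = 0 > 28
        ix = ix - score // score
score = score + print(score)
if score <= score <= ix:
    score = score * score
    ix = ix - (ix <= 20)
else:
    print(ix)
score = ix[score]
score = ix[score]

11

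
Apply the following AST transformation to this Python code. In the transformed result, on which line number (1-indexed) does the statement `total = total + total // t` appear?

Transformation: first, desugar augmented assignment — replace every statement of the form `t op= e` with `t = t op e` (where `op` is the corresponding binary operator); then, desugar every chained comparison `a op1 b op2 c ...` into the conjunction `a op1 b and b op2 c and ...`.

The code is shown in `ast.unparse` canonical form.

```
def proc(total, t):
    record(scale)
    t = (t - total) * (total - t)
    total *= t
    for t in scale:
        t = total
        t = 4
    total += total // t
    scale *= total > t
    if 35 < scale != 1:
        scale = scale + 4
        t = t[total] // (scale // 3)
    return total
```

8

Transformed code:
def proc(total, t):
    record(scale)
    t = (t - total) * (total - t)
    total = total * t
    for t in scale:
        t = total
        t = 4
    total = total + total // t
    scale = scale * (total > t)
    if 35 < scale and scale != 1:
        scale = scale + 4
        t = t[total] // (scale // 3)
    return total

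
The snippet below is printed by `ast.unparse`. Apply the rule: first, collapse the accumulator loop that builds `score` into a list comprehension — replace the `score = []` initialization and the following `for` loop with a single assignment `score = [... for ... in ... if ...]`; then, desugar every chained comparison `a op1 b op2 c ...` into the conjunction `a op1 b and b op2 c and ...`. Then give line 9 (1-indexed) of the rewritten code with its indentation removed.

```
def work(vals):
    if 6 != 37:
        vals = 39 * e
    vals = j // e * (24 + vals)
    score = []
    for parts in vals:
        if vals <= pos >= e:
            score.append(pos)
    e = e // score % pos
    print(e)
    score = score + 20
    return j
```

Transformed code:
def work(vals):
    if 6 != 37:
        vals = 39 * e
    vals = j // e * (24 + vals)
    score = [pos for parts in vals if vals <= pos and pos >= e]
    e = e // score % pos
    print(e)
    score = score + 20
    return j

return j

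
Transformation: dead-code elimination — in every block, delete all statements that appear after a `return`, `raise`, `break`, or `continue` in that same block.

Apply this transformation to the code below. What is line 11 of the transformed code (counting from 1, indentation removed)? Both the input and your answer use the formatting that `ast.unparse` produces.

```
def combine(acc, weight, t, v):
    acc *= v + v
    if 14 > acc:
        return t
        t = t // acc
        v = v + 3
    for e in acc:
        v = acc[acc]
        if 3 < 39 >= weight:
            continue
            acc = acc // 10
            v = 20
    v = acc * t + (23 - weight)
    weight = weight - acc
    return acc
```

Transformed code:
def combine(acc, weight, t, v):
    acc *= v + v
    if 14 > acc:
        return t
    for e in acc:
        v = acc[acc]
        if 3 < 39 >= weight:
            continue
    v = acc * t + (23 - weight)
    weight = weight - acc
    return acc

return acc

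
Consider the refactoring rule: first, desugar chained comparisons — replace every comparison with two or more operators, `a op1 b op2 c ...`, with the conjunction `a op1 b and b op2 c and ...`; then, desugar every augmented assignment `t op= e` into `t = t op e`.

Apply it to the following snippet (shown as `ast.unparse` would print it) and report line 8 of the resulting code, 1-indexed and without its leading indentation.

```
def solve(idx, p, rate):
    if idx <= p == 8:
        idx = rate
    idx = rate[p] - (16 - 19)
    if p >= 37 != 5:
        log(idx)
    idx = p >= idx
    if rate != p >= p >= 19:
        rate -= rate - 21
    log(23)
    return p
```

if rate != p and p >= p and (p >= 19):

Transformed code:
def solve(idx, p, rate):
    if idx <= p and p == 8:
        idx = rate
    idx = rate[p] - (16 - 19)
    if p >= 37 and 37 != 5:
        log(idx)
    idx = p >= idx
    if rate != p and p >= p and (p >= 19):
        rate = rate - (rate - 21)
    log(23)
    return p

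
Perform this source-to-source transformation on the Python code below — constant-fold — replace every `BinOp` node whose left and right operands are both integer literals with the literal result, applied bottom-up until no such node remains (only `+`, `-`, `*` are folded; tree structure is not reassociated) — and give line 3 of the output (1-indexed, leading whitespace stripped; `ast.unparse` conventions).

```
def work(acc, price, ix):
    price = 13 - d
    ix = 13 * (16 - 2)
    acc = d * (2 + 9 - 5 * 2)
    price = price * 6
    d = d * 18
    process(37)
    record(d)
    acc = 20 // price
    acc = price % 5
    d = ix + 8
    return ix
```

Transformed code:
def work(acc, price, ix):
    price = 13 - d
    ix = 182
    acc = d * 1
    price = price * 6
    d = d * 18
    process(37)
    record(d)
    acc = 20 // price
    acc = price % 5
    d = ix + 8
    return ix

ix = 182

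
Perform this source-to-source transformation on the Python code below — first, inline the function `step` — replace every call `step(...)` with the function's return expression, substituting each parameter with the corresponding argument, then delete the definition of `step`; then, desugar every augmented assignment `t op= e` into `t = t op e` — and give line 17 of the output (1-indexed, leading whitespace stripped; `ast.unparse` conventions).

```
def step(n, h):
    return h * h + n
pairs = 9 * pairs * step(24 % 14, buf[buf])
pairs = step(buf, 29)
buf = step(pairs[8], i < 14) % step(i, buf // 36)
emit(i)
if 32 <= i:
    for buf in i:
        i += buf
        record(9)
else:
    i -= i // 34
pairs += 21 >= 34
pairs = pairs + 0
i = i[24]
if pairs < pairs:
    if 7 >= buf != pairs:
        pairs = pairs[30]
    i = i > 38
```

Transformed code:
pairs = 9 * pairs * (buf[buf] * buf[buf] + 24 % 14)
pairs = 29 * 29 + buf
buf = ((i < 14) * (i < 14) + pairs[8]) % (buf // 36 * (buf // 36) + i)
emit(i)
if 32 <= i:
    for buf in i:
        i = i + buf
        record(9)
else:
    i = i - i // 34
pairs = pairs + (21 >= 34)
pairs = pairs + 0
i = i[24]
if pairs < pairs:
    if 7 >= buf != pairs:
        pairs = pairs[30]
    i = i > 38

i = i > 38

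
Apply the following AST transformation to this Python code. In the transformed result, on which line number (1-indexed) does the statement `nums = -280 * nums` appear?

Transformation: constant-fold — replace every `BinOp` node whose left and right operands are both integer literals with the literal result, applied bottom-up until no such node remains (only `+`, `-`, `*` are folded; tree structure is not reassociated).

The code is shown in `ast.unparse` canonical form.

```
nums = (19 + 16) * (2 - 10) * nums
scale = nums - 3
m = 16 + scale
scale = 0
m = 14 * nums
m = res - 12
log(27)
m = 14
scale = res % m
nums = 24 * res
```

1

Transformed code:
nums = -280 * nums
scale = nums - 3
m = 16 + scale
scale = 0
m = 14 * nums
m = res - 12
log(27)
m = 14
scale = res % m
nums = 24 * res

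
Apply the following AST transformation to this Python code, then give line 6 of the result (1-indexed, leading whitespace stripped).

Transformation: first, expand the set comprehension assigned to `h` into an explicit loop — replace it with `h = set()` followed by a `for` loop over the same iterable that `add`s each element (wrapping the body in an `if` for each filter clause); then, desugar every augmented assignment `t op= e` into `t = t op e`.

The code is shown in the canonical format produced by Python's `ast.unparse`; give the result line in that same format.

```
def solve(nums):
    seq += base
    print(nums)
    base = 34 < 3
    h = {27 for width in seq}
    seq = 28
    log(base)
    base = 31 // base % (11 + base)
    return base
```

for width in seq:

Transformed code:
def solve(nums):
    seq = seq + base
    print(nums)
    base = 34 < 3
    h = set()
    for width in seq:
        h.add(27)
    seq = 28
    log(base)
    base = 31 // base % (11 + base)
    return base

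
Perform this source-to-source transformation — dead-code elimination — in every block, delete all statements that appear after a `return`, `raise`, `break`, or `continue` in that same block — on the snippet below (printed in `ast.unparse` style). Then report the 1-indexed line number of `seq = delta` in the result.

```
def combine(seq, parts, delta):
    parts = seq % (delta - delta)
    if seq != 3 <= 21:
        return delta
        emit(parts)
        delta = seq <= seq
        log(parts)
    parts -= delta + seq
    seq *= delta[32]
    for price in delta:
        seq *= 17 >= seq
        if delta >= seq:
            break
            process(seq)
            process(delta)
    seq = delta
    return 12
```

11

Transformed code:
def combine(seq, parts, delta):
    parts = seq % (delta - delta)
    if seq != 3 <= 21:
        return delta
    parts -= delta + seq
    seq *= delta[32]
    for price in delta:
        seq *= 17 >= seq
        if delta >= seq:
            break
    seq = delta
    return 12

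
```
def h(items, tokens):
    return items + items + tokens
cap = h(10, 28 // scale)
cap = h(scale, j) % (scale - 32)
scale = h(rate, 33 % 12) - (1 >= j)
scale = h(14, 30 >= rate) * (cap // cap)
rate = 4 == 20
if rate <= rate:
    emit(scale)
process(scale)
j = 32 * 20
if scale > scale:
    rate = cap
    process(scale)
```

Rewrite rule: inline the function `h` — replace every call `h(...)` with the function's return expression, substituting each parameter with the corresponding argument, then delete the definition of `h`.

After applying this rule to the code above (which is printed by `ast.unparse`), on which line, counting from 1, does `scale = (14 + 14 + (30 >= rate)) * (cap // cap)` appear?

4

Transformed code:
cap = 10 + 10 + 28 // scale
cap = (scale + scale + j) % (scale - 32)
scale = rate + rate + 33 % 12 - (1 >= j)
scale = (14 + 14 + (30 >= rate)) * (cap // cap)
rate = 4 == 20
if rate <= rate:
    emit(scale)
process(scale)
j = 32 * 20
if scale > scale:
    rate = cap
    process(scale)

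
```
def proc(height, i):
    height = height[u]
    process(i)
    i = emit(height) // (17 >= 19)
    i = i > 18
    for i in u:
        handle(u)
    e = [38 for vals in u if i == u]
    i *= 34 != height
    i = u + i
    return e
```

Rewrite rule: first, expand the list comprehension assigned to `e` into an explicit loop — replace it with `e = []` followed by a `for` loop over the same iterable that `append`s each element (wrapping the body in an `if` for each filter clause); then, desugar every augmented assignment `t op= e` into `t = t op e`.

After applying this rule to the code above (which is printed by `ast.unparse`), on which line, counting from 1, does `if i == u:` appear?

10

Transformed code:
def proc(height, i):
    height = height[u]
    process(i)
    i = emit(height) // (17 >= 19)
    i = i > 18
    for i in u:
        handle(u)
    e = []
    for vals in u:
        if i == u:
            e.append(38)
    i = i * (34 != height)
    i = u + i
    return e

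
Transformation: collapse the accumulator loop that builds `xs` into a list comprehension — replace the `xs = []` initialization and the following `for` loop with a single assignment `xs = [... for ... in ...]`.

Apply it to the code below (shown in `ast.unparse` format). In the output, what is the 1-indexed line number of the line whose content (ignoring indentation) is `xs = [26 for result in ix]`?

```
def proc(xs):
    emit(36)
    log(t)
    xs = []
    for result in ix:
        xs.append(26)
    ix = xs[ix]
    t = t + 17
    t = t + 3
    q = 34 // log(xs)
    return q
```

Transformed code:
def proc(xs):
    emit(36)
    log(t)
    xs = [26 for result in ix]
    ix = xs[ix]
    t = t + 17
    t = t + 3
    q = 34 // log(xs)
    return q

4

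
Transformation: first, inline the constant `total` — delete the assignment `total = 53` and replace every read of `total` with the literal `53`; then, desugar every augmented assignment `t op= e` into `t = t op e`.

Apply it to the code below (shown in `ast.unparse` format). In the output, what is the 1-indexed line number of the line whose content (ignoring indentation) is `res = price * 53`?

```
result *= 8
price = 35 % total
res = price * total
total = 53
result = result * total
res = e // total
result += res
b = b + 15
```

3

Transformed code:
result = result * 8
price = 35 % 53
res = price * 53
result = result * 53
res = e // 53
result = result + res
b = b + 15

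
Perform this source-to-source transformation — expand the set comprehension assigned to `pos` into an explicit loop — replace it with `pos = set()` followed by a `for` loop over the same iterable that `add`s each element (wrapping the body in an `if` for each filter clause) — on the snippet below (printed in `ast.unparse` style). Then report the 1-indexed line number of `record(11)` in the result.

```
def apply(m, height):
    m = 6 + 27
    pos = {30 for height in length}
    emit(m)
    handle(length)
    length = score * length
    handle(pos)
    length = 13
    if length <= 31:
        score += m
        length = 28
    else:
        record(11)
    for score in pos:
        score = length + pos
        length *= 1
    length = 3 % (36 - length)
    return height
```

Transformed code:
def apply(m, height):
    m = 6 + 27
    pos = set()
    for height in length:
        pos.add(30)
    emit(m)
    handle(length)
    length = score * length
    handle(pos)
    length = 13
    if length <= 31:
        score += m
        length = 28
    else:
        record(11)
    for score in pos:
        score = length + pos
        length *= 1
    length = 3 % (36 - length)
    return height

15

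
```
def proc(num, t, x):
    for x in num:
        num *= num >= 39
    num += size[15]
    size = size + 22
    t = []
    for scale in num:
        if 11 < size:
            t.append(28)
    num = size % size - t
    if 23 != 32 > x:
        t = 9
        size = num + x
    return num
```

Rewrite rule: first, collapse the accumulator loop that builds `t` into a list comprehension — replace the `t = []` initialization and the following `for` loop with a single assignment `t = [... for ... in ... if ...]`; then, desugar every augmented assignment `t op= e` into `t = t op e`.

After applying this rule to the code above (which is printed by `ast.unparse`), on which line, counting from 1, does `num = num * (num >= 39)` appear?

3

Transformed code:
def proc(num, t, x):
    for x in num:
        num = num * (num >= 39)
    num = num + size[15]
    size = size + 22
    t = [28 for scale in num if 11 < size]
    num = size % size - t
    if 23 != 32 > x:
        t = 9
        size = num + x
    return num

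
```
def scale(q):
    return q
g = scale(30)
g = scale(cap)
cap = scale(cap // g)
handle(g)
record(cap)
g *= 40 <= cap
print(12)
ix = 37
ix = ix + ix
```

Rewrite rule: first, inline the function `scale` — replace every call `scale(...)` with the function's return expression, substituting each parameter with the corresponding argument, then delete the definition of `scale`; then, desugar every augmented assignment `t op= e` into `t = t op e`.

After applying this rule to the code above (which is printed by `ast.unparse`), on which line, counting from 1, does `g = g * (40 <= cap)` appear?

Transformed code:
g = 30
g = cap
cap = cap // g
handle(g)
record(cap)
g = g * (40 <= cap)
print(12)
ix = 37
ix = ix + ix

6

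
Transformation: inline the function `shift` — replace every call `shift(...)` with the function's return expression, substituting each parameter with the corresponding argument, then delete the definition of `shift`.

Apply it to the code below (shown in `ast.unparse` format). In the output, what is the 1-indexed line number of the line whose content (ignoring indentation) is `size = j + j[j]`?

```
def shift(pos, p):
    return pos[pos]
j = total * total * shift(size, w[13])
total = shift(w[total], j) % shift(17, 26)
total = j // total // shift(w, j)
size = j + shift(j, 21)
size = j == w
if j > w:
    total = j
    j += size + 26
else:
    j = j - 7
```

4

Transformed code:
j = total * total * size[size]
total = w[total][w[total]] % 17[17]
total = j // total // w[w]
size = j + j[j]
size = j == w
if j > w:
    total = j
    j += size + 26
else:
    j = j - 7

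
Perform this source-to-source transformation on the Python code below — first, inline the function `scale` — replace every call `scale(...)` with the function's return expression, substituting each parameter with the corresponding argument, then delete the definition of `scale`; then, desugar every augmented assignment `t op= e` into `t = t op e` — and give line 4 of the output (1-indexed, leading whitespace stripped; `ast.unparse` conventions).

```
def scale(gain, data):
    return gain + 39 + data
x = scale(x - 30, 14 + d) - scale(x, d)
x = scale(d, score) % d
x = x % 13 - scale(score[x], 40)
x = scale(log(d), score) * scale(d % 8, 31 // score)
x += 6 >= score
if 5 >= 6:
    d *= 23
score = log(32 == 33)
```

Transformed code:
x = x - 30 + 39 + (14 + d) - (x + 39 + d)
x = (d + 39 + score) % d
x = x % 13 - (score[x] + 39 + 40)
x = (log(d) + 39 + score) * (d % 8 + 39 + 31 // score)
x = x + (6 >= score)
if 5 >= 6:
    d = d * 23
score = log(32 == 33)

x = (log(d) + 39 + score) * (d % 8 + 39 + 31 // score)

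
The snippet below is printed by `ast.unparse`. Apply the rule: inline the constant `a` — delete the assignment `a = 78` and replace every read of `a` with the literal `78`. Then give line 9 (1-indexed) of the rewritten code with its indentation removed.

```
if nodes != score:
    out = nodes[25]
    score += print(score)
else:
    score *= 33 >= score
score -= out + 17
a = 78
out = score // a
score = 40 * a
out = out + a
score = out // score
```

out = out + 78

Transformed code:
if nodes != score:
    out = nodes[25]
    score += print(score)
else:
    score *= 33 >= score
score -= out + 17
out = score // 78
score = 40 * 78
out = out + 78
score = out // score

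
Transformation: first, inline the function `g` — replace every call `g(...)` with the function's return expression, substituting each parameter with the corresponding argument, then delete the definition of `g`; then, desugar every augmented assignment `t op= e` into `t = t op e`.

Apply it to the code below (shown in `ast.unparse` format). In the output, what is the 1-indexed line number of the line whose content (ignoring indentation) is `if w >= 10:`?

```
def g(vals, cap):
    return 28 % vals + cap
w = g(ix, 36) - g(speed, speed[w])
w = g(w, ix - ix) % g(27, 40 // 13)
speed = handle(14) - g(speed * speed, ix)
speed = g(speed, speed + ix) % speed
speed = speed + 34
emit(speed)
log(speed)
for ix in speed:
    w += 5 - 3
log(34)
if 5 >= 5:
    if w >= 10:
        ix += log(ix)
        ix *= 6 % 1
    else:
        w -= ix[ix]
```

Transformed code:
w = 28 % ix + 36 - (28 % speed + speed[w])
w = (28 % w + (ix - ix)) % (28 % 27 + 40 // 13)
speed = handle(14) - (28 % (speed * speed) + ix)
speed = (28 % speed + (speed + ix)) % speed
speed = speed + 34
emit(speed)
log(speed)
for ix in speed:
    w = w + (5 - 3)
log(34)
if 5 >= 5:
    if w >= 10:
        ix = ix + log(ix)
        ix = ix * (6 % 1)
    else:
        w = w - ix[ix]

12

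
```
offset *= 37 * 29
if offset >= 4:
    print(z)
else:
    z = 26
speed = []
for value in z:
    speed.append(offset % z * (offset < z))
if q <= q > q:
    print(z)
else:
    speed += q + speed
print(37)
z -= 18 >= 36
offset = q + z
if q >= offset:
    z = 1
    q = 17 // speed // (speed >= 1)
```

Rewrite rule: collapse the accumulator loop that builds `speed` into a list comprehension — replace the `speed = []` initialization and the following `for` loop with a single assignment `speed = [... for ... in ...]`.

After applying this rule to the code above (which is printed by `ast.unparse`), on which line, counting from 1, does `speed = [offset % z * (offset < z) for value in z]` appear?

6

Transformed code:
offset *= 37 * 29
if offset >= 4:
    print(z)
else:
    z = 26
speed = [offset % z * (offset < z) for value in z]
if q <= q > q:
    print(z)
else:
    speed += q + speed
print(37)
z -= 18 >= 36
offset = q + z
if q >= offset:
    z = 1
    q = 17 // speed // (speed >= 1)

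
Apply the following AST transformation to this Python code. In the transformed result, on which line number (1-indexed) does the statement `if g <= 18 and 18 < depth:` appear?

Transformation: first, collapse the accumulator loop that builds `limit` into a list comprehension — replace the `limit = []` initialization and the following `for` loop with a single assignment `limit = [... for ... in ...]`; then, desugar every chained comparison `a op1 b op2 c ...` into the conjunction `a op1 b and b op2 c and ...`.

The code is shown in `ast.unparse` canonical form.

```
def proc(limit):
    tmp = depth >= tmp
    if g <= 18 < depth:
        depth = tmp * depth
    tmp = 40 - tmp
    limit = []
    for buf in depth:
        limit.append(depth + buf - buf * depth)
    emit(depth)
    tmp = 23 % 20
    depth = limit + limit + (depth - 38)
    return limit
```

Transformed code:
def proc(limit):
    tmp = depth >= tmp
    if g <= 18 and 18 < depth:
        depth = tmp * depth
    tmp = 40 - tmp
    limit = [depth + buf - buf * depth for buf in depth]
    emit(depth)
    tmp = 23 % 20
    depth = limit + limit + (depth - 38)
    return limit

3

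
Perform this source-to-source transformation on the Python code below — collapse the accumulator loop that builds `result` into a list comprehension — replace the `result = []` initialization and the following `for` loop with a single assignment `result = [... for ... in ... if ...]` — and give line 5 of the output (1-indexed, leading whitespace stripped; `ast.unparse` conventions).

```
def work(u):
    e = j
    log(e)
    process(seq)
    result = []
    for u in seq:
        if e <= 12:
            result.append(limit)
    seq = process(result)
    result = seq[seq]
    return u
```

result = [limit for u in seq if e <= 12]

Transformed code:
def work(u):
    e = j
    log(e)
    process(seq)
    result = [limit for u in seq if e <= 12]
    seq = process(result)
    result = seq[seq]
    return u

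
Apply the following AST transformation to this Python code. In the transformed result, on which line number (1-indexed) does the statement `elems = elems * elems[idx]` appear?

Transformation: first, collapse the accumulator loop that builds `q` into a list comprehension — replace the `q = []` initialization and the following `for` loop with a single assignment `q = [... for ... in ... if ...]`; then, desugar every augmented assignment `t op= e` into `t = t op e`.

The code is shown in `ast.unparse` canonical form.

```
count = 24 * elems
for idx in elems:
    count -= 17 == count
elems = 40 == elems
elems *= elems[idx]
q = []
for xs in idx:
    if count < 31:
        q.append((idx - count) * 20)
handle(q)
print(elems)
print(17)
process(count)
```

Transformed code:
count = 24 * elems
for idx in elems:
    count = count - (17 == count)
elems = 40 == elems
elems = elems * elems[idx]
q = [(idx - count) * 20 for xs in idx if count < 31]
handle(q)
print(elems)
print(17)
process(count)

5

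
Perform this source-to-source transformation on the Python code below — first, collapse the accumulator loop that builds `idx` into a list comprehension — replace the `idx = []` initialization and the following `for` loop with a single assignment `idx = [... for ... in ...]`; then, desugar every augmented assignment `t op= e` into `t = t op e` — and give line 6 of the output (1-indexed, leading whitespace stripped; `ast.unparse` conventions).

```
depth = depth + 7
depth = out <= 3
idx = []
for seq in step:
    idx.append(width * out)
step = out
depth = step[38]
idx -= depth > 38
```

idx = idx - (depth > 38)

Transformed code:
depth = depth + 7
depth = out <= 3
idx = [width * out for seq in step]
step = out
depth = step[38]
idx = idx - (depth > 38)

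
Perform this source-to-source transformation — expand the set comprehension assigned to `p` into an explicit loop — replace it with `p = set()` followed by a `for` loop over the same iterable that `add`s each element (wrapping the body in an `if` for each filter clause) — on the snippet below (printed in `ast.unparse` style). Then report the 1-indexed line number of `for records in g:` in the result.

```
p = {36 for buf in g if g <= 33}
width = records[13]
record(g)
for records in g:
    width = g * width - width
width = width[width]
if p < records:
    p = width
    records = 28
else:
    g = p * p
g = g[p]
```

7

Transformed code:
p = set()
for buf in g:
    if g <= 33:
        p.add(36)
width = records[13]
record(g)
for records in g:
    width = g * width - width
width = width[width]
if p < records:
    p = width
    records = 28
else:
    g = p * p
g = g[p]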